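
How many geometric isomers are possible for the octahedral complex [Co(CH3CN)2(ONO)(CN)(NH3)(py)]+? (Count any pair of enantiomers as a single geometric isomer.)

9

The six octahedral sites form three mutually perpendicular trans pairs.
Placing the ligands in turn and identifying arrangements related by rotation or reflection leaves 9 distinct geometric isomers.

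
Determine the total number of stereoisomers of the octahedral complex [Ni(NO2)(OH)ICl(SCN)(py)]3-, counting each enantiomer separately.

An octahedron has six vertices in three trans pairs; every non-trans pair is cis.
Systematic enumeration (placing each ligand type in turn and discarding arrangements equivalent by rotation or reflection) gives 15 geometric isomers.
Of these, 15 lack any improper symmetry element and so occur as enantiomeric pairs, giving 15 + 15 = 30 stereoisomers in total.

30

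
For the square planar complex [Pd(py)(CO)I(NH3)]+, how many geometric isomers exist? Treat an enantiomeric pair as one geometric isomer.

A square has two trans pairs of vertices; adjacent vertices are cis.
Working through the distinct placements yields 3 geometric isomers: (CO/NH3 trans, I/py trans); (CO/py trans, I/NH3 trans); (CO/I trans, NH3/py trans).

3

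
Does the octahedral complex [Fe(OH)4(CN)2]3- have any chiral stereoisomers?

no

An octahedron has six vertices in three trans pairs; every non-trans pair is cis.
The distinct arrangements are (2 in all): CN trans; CN cis.
Each arrangement has an internal mirror plane or centre of symmetry, so none is chiral.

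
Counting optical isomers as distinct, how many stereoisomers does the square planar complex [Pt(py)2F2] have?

In a square planar complex each vertex has one trans partner and two cis neighbours.
There are 2 geometric isomers: py cis; py trans.
Each arrangement has an internal mirror plane or centre of symmetry, so none is chiral.

2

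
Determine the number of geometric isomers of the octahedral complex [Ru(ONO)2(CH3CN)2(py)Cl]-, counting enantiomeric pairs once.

6

The six octahedral sites form three mutually perpendicular trans pairs.
There are 6 geometric isomers: ONO cis, CH3CN trans; ONO trans, CH3CN trans; ONO cis, CH3CN cis (3 arrangements, 2 chiral); ONO trans, CH3CN cis.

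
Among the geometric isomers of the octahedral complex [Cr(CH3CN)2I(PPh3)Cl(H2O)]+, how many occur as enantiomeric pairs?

6

The six octahedral sites form three mutually perpendicular trans pairs.
Systematic enumeration (placing each ligand type in turn and discarding arrangements equivalent by rotation or reflection) gives 9 geometric isomers.
Of these, 6 lack any improper symmetry element and so occur as enantiomeric pairs, giving 9 + 6 = 15 stereoisomers in total.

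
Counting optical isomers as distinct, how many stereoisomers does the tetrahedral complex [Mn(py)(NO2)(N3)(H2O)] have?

In a tetrahedral complex all four positions are equivalent and every pair of ligands is adjacent — there is no cis/trans distinction.
Only one geometric arrangement is possible; it has no improper symmetry element, so it exists as a pair of enantiomers (2 stereoisomers).

2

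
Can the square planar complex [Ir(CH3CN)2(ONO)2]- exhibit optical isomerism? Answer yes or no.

no

In a square planar complex each vertex has one trans partner and two cis neighbours.
Systematic placement gives 2 geometric isomers: CH3CN cis; CH3CN trans.
Each arrangement has an internal mirror plane or centre of symmetry, so none is chiral.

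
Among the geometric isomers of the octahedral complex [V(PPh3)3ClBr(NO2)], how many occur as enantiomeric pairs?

1

An octahedron has six vertices in three trans pairs; every non-trans pair is cis.
The distinct arrangements are (4 in all): PPh3 mer (3 arrangements); PPh3 fac (chiral).
One of these lacks any improper symmetry element and so occurs as an enantiomeric pair, giving 4 + 1 = 5 stereoisomers in total.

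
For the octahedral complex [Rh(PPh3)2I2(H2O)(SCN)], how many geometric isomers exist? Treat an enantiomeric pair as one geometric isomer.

6

There are 6 geometric isomers: PPh3 cis, I cis (3 arrangements, 2 chiral); PPh3 trans, I cis; PPh3 cis, I trans; PPh3 trans, I trans.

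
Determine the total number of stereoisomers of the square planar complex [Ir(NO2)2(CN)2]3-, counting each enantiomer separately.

A square has two trans pairs of vertices; adjacent vertices are cis.
Systematic placement gives 2 geometric isomers: NO2 cis; NO2 trans.
Each arrangement has an internal mirror plane or centre of symmetry, so none is chiral.

2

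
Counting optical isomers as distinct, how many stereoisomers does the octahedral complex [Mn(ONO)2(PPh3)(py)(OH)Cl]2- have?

15

Exhaustive case analysis gives 9 geometric isomers.
Of these, 6 lack any improper symmetry element and so occur as enantiomeric pairs, giving 9 + 6 = 15 stereoisomers in total.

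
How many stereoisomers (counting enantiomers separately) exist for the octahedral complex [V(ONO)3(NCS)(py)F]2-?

The six octahedral sites form three mutually perpendicular trans pairs.
Systematic placement gives 4 geometric isomers: ONO mer (3 arrangements); ONO fac (chiral).
One of these lacks any improper symmetry element and so occurs as an enantiomeric pair, giving 4 + 1 = 5 stereoisomers in total.

5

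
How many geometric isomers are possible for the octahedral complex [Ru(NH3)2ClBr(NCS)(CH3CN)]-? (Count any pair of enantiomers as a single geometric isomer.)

An octahedron has six vertices in three trans pairs; every non-trans pair is cis.
Systematic enumeration (placing each ligand type in turn and discarding arrangements equivalent by rotation or reflection) gives 9 geometric isomers.

9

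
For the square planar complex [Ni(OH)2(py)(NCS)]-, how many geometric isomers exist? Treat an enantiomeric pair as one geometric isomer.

Working through the distinct placements yields 2 geometric isomers: OH cis; OH trans.

2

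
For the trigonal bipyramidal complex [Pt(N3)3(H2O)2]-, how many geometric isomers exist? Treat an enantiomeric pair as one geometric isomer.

3

The distinct arrangements are (3 in all): H2O both axial; H2O one axial, one equatorial; H2O both equatorial.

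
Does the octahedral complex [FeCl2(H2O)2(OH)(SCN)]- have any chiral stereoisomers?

An octahedron has six vertices in three trans pairs; every non-trans pair is cis.
The distinct arrangements are (6 in all): Cl trans, H2O trans; Cl trans, H2O cis; Cl cis, H2O cis (3 arrangements, 2 chiral); Cl cis, H2O trans.
Of these, 2 lack any improper symmetry element and so occur as enantiomeric pairs, giving 6 + 2 = 8 stereoisomers in total.

yes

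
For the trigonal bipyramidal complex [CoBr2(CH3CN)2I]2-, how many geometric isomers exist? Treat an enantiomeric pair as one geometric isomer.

A trigonal bipyramid has two axial and three equatorial sites, which are chemically inequivalent.
Systematic enumeration (placing each ligand type in turn and discarding arrangements equivalent by rotation or reflection) gives 5 geometric isomers.

5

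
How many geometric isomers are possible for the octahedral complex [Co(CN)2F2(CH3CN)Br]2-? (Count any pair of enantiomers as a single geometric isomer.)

The distinct arrangements are (6 in all): CN trans, F trans; CN cis, F cis (3 arrangements, 2 chiral); CN cis, F trans; CN trans, F cis.

6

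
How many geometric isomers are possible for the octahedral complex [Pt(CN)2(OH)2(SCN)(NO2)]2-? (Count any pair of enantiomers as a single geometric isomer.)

An octahedron has six vertices in three trans pairs; every non-trans pair is cis.
Working through the distinct placements yields 6 geometric isomers: CN trans, OH cis; CN trans, OH trans; CN cis, OH cis (3 arrangements, 2 chiral); CN cis, OH trans.

6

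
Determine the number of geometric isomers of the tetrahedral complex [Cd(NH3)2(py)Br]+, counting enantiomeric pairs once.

1

In a tetrahedral complex all four positions are equivalent and every pair of ligands is adjacent — there is no cis/trans distinction.
Only one geometric arrangement is possible.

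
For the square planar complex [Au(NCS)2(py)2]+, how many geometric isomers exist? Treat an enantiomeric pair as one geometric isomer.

A square has two trans pairs of vertices; adjacent vertices are cis.
Systematic placement gives 2 geometric isomers: NCS cis; NCS trans.

2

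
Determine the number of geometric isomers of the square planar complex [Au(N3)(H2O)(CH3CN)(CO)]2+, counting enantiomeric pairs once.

3

In a square planar complex each vertex has one trans partner and two cis neighbours.
There are 3 geometric isomers: (CH3CN/H2O trans, CO/N3 trans); (CH3CN/N3 trans, CO/H2O trans); (CH3CN/CO trans, H2O/N3 trans).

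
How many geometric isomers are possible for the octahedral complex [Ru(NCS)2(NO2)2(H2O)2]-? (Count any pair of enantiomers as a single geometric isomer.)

5

The six octahedral sites form three mutually perpendicular trans pairs.
Working through the distinct placements yields 5 geometric isomers: NCS trans, NO2 trans, H2O trans; NCS cis, NO2 cis, H2O trans; NCS cis, NO2 trans, H2O cis; NCS cis, NO2 cis, H2O cis (chiral); NCS trans, NO2 cis, H2O cis.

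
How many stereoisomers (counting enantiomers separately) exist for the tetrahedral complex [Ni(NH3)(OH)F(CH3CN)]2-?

2

All four vertices of a tetrahedron are equivalent and mutually adjacent, so cis/trans isomerism cannot arise.
Only one geometric arrangement is possible; it has no improper symmetry element, so it exists as a pair of enantiomers (2 stereoisomers).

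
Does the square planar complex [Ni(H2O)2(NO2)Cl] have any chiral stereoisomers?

There are 2 geometric isomers: H2O cis; H2O trans.
Each arrangement has an internal mirror plane or centre of symmetry, so none is chiral.

no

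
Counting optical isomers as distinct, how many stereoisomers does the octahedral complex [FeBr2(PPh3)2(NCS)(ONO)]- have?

8

Systematic placement gives 6 geometric isomers: Br trans, PPh3 trans; Br trans, PPh3 cis; Br cis, PPh3 trans; Br cis, PPh3 cis (3 arrangements, 2 chiral).
Of these, 2 lack any improper symmetry element and so occur as enantiomeric pairs, giving 6 + 2 = 8 stereoisomers in total.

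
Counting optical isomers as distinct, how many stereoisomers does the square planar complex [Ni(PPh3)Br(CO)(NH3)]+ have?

Working through the distinct placements yields 3 geometric isomers: (Br/NH3 trans, CO/PPh3 trans); (Br/PPh3 trans, CO/NH3 trans); (Br/CO trans, NH3/PPh3 trans).
Each arrangement has an internal mirror plane or centre of symmetry, so none is chiral.

3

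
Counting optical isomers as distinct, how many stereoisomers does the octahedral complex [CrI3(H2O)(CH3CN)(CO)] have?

There are 4 geometric isomers: I mer (3 arrangements); I fac (chiral).
One of these lacks any improper symmetry element and so occurs as an enantiomeric pair, giving 4 + 1 = 5 stereoisomers in total.

5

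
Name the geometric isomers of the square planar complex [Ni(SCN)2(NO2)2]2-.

cis and trans

In a square planar complex each vertex has one trans partner and two cis neighbours.
There are 2 geometric isomers: SCN cis; SCN trans.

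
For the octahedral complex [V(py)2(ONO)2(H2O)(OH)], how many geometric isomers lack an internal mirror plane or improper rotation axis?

2

The six octahedral sites form three mutually perpendicular trans pairs.
There are 6 geometric isomers: py trans, ONO trans; py cis, ONO cis (3 arrangements, 2 chiral); py trans, ONO cis; py cis, ONO trans.
Of these, 2 lack any improper symmetry element and so occur as enantiomeric pairs, giving 6 + 2 = 8 stereoisomers in total.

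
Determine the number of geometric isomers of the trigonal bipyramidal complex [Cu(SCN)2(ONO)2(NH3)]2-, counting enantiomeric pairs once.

A trigonal bipyramid has two axial and three equatorial sites, which are chemically inequivalent.
Systematic enumeration (placing each ligand type in turn and discarding arrangements equivalent by rotation or reflection) gives 5 geometric isomers.

5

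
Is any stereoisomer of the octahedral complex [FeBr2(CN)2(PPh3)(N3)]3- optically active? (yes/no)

The six octahedral sites form three mutually perpendicular trans pairs.
Systematic placement gives 6 geometric isomers: Br trans, CN trans; Br trans, CN cis; Br cis, CN cis (3 arrangements, 2 chiral); Br cis, CN trans.
Of these, 2 lack any improper symmetry element and so occur as enantiomeric pairs, giving 6 + 2 = 8 stereoisomers in total.

yes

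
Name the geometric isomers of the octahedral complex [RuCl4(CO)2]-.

cis and trans

Systematic placement gives 2 geometric isomers: CO trans; CO cis.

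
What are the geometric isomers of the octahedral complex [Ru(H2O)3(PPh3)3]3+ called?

The six octahedral sites form three mutually perpendicular trans pairs.
The distinct arrangements are (2 in all): H2O mer; H2O fac.

fac and mer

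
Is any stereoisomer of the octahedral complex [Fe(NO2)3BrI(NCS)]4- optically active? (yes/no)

yes

An octahedron has six vertices in three trans pairs; every non-trans pair is cis.
The distinct arrangements are (4 in all): NO2 mer (3 arrangements); NO2 fac (chiral).
One of these lacks any improper symmetry element and so occurs as an enantiomeric pair, giving 4 + 1 = 5 stereoisomers in total.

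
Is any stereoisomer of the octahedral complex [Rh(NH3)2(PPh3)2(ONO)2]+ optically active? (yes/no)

yes

An octahedron has six vertices in three trans pairs; every non-trans pair is cis.
There are 5 geometric isomers: NH3 trans, PPh3 trans, ONO trans; NH3 trans, PPh3 cis, ONO cis; NH3 cis, PPh3 trans, ONO cis; NH3 cis, PPh3 cis, ONO cis (chiral); NH3 cis, PPh3 cis, ONO trans.
One of these lacks any improper symmetry element and so occurs as an enantiomeric pair, giving 5 + 1 = 6 stereoisomers in total.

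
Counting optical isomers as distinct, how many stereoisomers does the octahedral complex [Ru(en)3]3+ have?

In an octahedral complex each vertex has one trans partner and four cis neighbours.
Each en is bidentate and must span two cis positions.
Only one geometric arrangement is possible; it has no improper symmetry element, so it exists as a pair of enantiomers (2 stereoisomers).

2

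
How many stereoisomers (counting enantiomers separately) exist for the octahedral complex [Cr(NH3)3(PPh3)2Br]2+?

3

An octahedron has six vertices in three trans pairs; every non-trans pair is cis.
Systematic placement gives 3 geometric isomers: NH3 mer, PPh3 trans; NH3 fac, PPh3 cis; NH3 mer, PPh3 cis.
Each arrangement has an internal mirror plane or centre of symmetry, so none is chiral.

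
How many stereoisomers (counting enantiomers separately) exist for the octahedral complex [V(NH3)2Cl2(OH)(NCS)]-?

An octahedron has six vertices in three trans pairs; every non-trans pair is cis.
Working through the distinct placements yields 6 geometric isomers: NH3 cis, Cl trans; NH3 trans, Cl trans; NH3 cis, Cl cis (3 arrangements, 2 chiral); NH3 trans, Cl cis.
Of these, 2 lack any improper symmetry element and so occur as enantiomeric pairs, giving 6 + 2 = 8 stereoisomers in total.

8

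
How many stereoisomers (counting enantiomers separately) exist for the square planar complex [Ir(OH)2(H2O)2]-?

A square has two trans pairs of vertices; adjacent vertices are cis.
There are 2 geometric isomers: OH cis; OH trans.
Each arrangement has an internal mirror plane or centre of symmetry, so none is chiral.

2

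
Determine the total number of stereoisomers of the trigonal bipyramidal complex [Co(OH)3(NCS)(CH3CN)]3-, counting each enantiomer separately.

In a trigonal bipyramid the two axial positions differ from the three equatorial ones.
There are 4 geometric isomers: NCS axial, CH3CN axial; NCS equatorial, CH3CN axial; NCS axial, CH3CN equatorial; NCS equatorial, CH3CN equatorial.
Each arrangement has an internal mirror plane or centre of symmetry, so none is chiral.

4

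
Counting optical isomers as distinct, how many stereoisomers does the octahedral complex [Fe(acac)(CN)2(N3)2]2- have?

4

The six octahedral sites form three mutually perpendicular trans pairs.
Each acac is bidentate and must span two cis positions.
There are 3 geometric isomers: CN trans, N3 cis; CN cis, N3 cis (chiral); CN cis, N3 trans.
One of these lacks any improper symmetry element and so occurs as an enantiomeric pair, giving 3 + 1 = 4 stereoisomers in total.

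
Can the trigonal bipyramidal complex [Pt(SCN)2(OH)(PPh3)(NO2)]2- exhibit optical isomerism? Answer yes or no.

yes

Exhaustive case analysis gives 7 geometric isomers.
Of these, 3 lack any improper symmetry element and so occur as enantiomeric pairs, giving 7 + 3 = 10 stereoisomers in total.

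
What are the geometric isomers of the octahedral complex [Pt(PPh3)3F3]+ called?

The distinct arrangements are (2 in all): PPh3 mer; PPh3 fac.

fac and mer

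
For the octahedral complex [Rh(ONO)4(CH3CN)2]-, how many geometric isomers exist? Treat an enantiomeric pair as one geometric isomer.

In an octahedral complex each vertex has one trans partner and four cis neighbours.
There are 2 geometric isomers: CH3CN trans; CH3CN cis.

2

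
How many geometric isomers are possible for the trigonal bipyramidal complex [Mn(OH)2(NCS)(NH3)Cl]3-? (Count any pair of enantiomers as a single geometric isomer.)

In a trigonal bipyramid the two axial positions differ from the three equatorial ones.
Placing the ligands in turn and identifying arrangements related by rotation or reflection leaves 7 distinct geometric isomers.

7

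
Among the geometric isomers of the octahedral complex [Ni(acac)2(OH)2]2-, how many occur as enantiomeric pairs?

1

Each acac is bidentate and must span two cis positions.
There are 2 geometric isomers: OH trans; OH cis (chiral).
One of these lacks any improper symmetry element and so occurs as an enantiomeric pair, giving 2 + 1 = 3 stereoisomers in total.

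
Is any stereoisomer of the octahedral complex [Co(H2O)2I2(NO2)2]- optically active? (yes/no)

An octahedron has six vertices in three trans pairs; every non-trans pair is cis.
The distinct arrangements are (5 in all): H2O trans, I trans, NO2 trans; H2O trans, I cis, NO2 cis; H2O cis, I cis, NO2 trans; H2O cis, I cis, NO2 cis (chiral); H2O cis, I trans, NO2 cis.
One of these lacks any improper symmetry element and so occurs as an enantiomeric pair, giving 5 + 1 = 6 stereoisomers in total.

yes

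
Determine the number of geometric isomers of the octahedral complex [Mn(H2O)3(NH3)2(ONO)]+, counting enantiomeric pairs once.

In an octahedral complex each vertex has one trans partner and four cis neighbours.
Systematic placement gives 3 geometric isomers: H2O mer, NH3 cis; H2O mer, NH3 trans; H2O fac, NH3 cis.

3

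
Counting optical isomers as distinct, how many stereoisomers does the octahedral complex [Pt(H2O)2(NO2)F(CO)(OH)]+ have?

15

Systematic enumeration (placing each ligand type in turn and discarding arrangements equivalent by rotation or reflection) gives 9 geometric isomers.
Of these, 6 lack any improper symmetry element and so occur as enantiomeric pairs, giving 9 + 6 = 15 stereoisomers in total.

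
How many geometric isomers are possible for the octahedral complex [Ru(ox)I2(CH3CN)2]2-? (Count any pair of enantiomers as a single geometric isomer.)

In an octahedral complex each vertex has one trans partner and four cis neighbours.
Each ox is bidentate and must span two cis positions.
Working through the distinct placements yields 3 geometric isomers: I cis, CH3CN trans; I cis, CH3CN cis (chiral); I trans, CH3CN cis.

3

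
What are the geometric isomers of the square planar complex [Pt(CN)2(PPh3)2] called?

cis and trans

In a square planar complex each vertex has one trans partner and two cis neighbours.
Working through the distinct placements yields 2 geometric isomers: CN cis; CN trans.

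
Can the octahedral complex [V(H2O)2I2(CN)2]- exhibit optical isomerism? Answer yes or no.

An octahedron has six vertices in three trans pairs; every non-trans pair is cis.
There are 5 geometric isomers: H2O trans, I trans, CN trans; H2O cis, I cis, CN trans; H2O cis, I trans, CN cis; H2O cis, I cis, CN cis (chiral); H2O trans, I cis, CN cis.
One of these lacks any improper symmetry element and so occurs as an enantiomeric pair, giving 5 + 1 = 6 stereoisomers in total.

yes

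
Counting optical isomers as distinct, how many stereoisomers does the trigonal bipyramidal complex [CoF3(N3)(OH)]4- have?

4

Systematic placement gives 4 geometric isomers: N3 equatorial, OH equatorial; N3 axial, OH equatorial; N3 equatorial, OH axial; N3 axial, OH axial.
Each arrangement has an internal mirror plane or centre of symmetry, so none is chiral.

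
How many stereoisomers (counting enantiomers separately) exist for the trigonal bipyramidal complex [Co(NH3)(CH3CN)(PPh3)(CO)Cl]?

Placing the ligands in turn and identifying arrangements related by rotation or reflection leaves 10 distinct geometric isomers.
Of these, 10 lack any improper symmetry element and so occur as enantiomeric pairs, giving 10 + 10 = 20 stereoisomers in total.

20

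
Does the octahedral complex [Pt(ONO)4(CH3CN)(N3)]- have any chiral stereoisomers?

no

The six octahedral sites form three mutually perpendicular trans pairs.
Working through the distinct placements yields 2 geometric isomers: CH3CN and N3 mutually trans; CH3CN and N3 mutually cis.
Each arrangement has an internal mirror plane or centre of symmetry, so none is chiral.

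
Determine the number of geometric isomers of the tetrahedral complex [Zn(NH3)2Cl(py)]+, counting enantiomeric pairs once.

1

All four vertices of a tetrahedron are equivalent and mutually adjacent, so cis/trans isomerism cannot arise.
Only one geometric arrangement is possible.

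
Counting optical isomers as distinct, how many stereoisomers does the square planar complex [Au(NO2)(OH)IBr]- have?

3

In a square planar complex each vertex has one trans partner and two cis neighbours.
Systematic placement gives 3 geometric isomers: (Br/NO2 trans, I/OH trans); (Br/OH trans, I/NO2 trans); (Br/I trans, NO2/OH trans).
Each arrangement has an internal mirror plane or centre of symmetry, so none is chiral.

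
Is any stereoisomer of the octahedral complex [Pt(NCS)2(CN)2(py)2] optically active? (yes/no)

The distinct arrangements are (5 in all): NCS trans, CN trans, py trans; NCS cis, CN trans, py cis; NCS cis, CN cis, py trans; NCS cis, CN cis, py cis (chiral); NCS trans, CN cis, py cis.
One of these lacks any improper symmetry element and so occurs as an enantiomeric pair, giving 5 + 1 = 6 stereoisomers in total.

yes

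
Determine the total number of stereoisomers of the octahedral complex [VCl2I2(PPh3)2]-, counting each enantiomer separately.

An octahedron has six vertices in three trans pairs; every non-trans pair is cis.
Working through the distinct placements yields 5 geometric isomers: Cl trans, I trans, PPh3 trans; Cl trans, I cis, PPh3 cis; Cl cis, I cis, PPh3 trans; Cl cis, I cis, PPh3 cis (chiral); Cl cis, I trans, PPh3 cis.
One of these lacks any improper symmetry element and so occurs as an enantiomeric pair, giving 5 + 1 = 6 stereoisomers in total.

6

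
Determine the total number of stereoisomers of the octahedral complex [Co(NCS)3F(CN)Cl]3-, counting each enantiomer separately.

The distinct arrangements are (4 in all): NCS mer (3 arrangements); NCS fac (chiral).
One of these lacks any improper symmetry element and so occurs as an enantiomeric pair, giving 4 + 1 = 5 stereoisomers in total.

5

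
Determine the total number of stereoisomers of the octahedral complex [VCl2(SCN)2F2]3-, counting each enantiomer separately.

6

In an octahedral complex each vertex has one trans partner and four cis neighbours.
There are 5 geometric isomers: Cl trans, SCN trans, F trans; Cl trans, SCN cis, F cis; Cl cis, SCN trans, F cis; Cl cis, SCN cis, F cis (chiral); Cl cis, SCN cis, F trans.
One of these lacks any improper symmetry element and so occurs as an enantiomeric pair, giving 5 + 1 = 6 stereoisomers in total.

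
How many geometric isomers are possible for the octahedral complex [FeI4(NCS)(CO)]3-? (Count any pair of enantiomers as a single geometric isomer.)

2

The six octahedral sites form three mutually perpendicular trans pairs.
Systematic placement gives 2 geometric isomers: NCS and CO mutually cis; NCS and CO mutually trans.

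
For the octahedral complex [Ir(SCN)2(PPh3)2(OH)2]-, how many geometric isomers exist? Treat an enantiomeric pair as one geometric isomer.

5

In an octahedral complex each vertex has one trans partner and four cis neighbours.
The distinct arrangements are (5 in all): SCN trans, PPh3 trans, OH trans; SCN cis, PPh3 cis, OH trans; SCN trans, PPh3 cis, OH cis; SCN cis, PPh3 cis, OH cis (chiral); SCN cis, PPh3 trans, OH cis.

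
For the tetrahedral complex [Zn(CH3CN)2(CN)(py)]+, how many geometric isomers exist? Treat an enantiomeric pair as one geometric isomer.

All four vertices of a tetrahedron are equivalent and mutually adjacent, so cis/trans isomerism cannot arise.
Only one geometric arrangement is possible.

1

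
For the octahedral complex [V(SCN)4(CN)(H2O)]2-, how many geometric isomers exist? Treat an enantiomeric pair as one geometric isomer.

Working through the distinct placements yields 2 geometric isomers: CN and H2O mutually trans; CN and H2O mutually cis.

2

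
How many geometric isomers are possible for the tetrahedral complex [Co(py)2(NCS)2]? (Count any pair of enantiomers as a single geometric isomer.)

1

All four vertices of a tetrahedron are equivalent and mutually adjacent, so cis/trans isomerism cannot arise.
Only one geometric arrangement is possible.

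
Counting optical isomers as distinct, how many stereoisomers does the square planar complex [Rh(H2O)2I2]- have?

2

In a square planar complex each vertex has one trans partner and two cis neighbours.
The distinct arrangements are (2 in all): H2O cis; H2O trans.
Each arrangement has an internal mirror plane or centre of symmetry, so none is chiral.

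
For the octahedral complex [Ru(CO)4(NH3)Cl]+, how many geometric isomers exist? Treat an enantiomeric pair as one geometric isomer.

In an octahedral complex each vertex has one trans partner and four cis neighbours.
The distinct arrangements are (2 in all): NH3 and Cl mutually trans; NH3 and Cl mutually cis.

2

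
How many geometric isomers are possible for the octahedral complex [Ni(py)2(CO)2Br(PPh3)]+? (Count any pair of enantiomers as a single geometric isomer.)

6

An octahedron has six vertices in three trans pairs; every non-trans pair is cis.
The distinct arrangements are (6 in all): py trans, CO cis; py cis, CO cis (3 arrangements, 2 chiral); py trans, CO trans; py cis, CO trans.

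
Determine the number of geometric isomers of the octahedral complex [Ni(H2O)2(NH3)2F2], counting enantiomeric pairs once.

The six octahedral sites form three mutually perpendicular trans pairs.
There are 5 geometric isomers: H2O trans, NH3 trans, F trans; H2O cis, NH3 cis, F trans; H2O cis, NH3 trans, F cis; H2O cis, NH3 cis, F cis (chiral); H2O trans, NH3 cis, F cis.

5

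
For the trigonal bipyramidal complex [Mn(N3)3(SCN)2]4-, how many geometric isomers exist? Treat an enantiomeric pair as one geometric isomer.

3

A trigonal bipyramid has two axial and three equatorial sites, which are chemically inequivalent.
There are 3 geometric isomers: SCN both equatorial; SCN one axial, one equatorial; SCN both axial.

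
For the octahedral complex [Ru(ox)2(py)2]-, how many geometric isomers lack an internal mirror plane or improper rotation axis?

1

In an octahedral complex each vertex has one trans partner and four cis neighbours.
Each ox is bidentate and must span two cis positions.
Working through the distinct placements yields 2 geometric isomers: py trans; py cis (chiral).
One of these lacks any improper symmetry element and so occurs as an enantiomeric pair, giving 2 + 1 = 3 stereoisomers in total.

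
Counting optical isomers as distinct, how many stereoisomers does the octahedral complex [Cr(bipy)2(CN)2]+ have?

In an octahedral complex each vertex has one trans partner and four cis neighbours.
Each bipy is bidentate and must span two cis positions.
Working through the distinct placements yields 2 geometric isomers: CN trans; CN cis (chiral).
One of these lacks any improper symmetry element and so occurs as an enantiomeric pair, giving 2 + 1 = 3 stereoisomers in total.

3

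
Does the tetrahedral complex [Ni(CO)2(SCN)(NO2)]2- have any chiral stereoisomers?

Only one geometric arrangement is possible.

no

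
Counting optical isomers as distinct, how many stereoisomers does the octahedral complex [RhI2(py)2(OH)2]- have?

6

In an octahedral complex each vertex has one trans partner and four cis neighbours.
Working through the distinct placements yields 5 geometric isomers: I trans, py trans, OH trans; I trans, py cis, OH cis; I cis, py trans, OH cis; I cis, py cis, OH cis (chiral); I cis, py cis, OH trans.
One of these lacks any improper symmetry element and so occurs as an enantiomeric pair, giving 5 + 1 = 6 stereoisomers in total.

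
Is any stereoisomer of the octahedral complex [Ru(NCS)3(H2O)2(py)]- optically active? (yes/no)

no

The six octahedral sites form three mutually perpendicular trans pairs.
The distinct arrangements are (3 in all): NCS mer, H2O trans; NCS fac, H2O cis; NCS mer, H2O cis.
Each arrangement has an internal mirror plane or centre of symmetry, so none is chiral.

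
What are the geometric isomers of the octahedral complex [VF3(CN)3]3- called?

Working through the distinct placements yields 2 geometric isomers: F mer; F fac.

fac and mer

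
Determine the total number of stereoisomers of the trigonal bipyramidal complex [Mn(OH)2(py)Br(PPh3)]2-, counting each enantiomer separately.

A trigonal bipyramid has two axial and three equatorial sites, which are chemically inequivalent.
Systematic enumeration (placing each ligand type in turn and discarding arrangements equivalent by rotation or reflection) gives 7 geometric isomers.
Of these, 3 lack any improper symmetry element and so occur as enantiomeric pairs, giving 7 + 3 = 10 stereoisomers in total.

10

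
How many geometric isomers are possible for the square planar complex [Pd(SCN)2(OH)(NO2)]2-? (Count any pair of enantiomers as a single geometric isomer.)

2

The distinct arrangements are (2 in all): SCN cis; SCN trans.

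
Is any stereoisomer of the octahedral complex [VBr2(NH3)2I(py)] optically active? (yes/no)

yes

In an octahedral complex each vertex has one trans partner and four cis neighbours.
Systematic placement gives 6 geometric isomers: Br trans, NH3 cis; Br trans, NH3 trans; Br cis, NH3 cis (3 arrangements, 2 chiral); Br cis, NH3 trans.
Of these, 2 lack any improper symmetry element and so occur as enantiomeric pairs, giving 6 + 2 = 8 stereoisomers in total.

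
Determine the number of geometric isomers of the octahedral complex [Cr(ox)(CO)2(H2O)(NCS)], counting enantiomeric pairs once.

An octahedron has six vertices in three trans pairs; every non-trans pair is cis.
Each ox is bidentate and must span two cis positions.
The distinct arrangements are (4 in all): CO trans; CO cis (3 arrangements, 2 chiral).

4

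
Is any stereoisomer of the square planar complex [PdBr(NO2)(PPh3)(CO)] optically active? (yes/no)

no

There are 3 geometric isomers: (Br/NO2 trans, CO/PPh3 trans); (Br/PPh3 trans, CO/NO2 trans); (Br/CO trans, NO2/PPh3 trans).
Each arrangement has an internal mirror plane or centre of symmetry, so none is chiral.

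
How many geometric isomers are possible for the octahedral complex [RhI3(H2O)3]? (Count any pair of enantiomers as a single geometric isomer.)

An octahedron has six vertices in three trans pairs; every non-trans pair is cis.
Working through the distinct placements yields 2 geometric isomers: I mer; I fac.

2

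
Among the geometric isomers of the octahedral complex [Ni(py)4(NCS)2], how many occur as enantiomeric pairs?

Working through the distinct placements yields 2 geometric isomers: NCS trans; NCS cis.
Each arrangement has an internal mirror plane or centre of symmetry, so none is chiral.

0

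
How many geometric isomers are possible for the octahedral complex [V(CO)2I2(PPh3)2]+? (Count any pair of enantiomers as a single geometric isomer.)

5

There are 5 geometric isomers: CO trans, I trans, PPh3 trans; CO trans, I cis, PPh3 cis; CO cis, I cis, PPh3 trans; CO cis, I cis, PPh3 cis (chiral); CO cis, I trans, PPh3 cis.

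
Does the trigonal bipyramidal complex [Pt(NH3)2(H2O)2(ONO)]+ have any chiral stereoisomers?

Placing the ligands in turn and identifying arrangements related by rotation or reflection leaves 5 distinct geometric isomers.
One of these lacks any improper symmetry element and so occurs as an enantiomeric pair, giving 5 + 1 = 6 stereoisomers in total.

yes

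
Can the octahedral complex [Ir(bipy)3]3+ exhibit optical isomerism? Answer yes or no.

yes

The six octahedral sites form three mutually perpendicular trans pairs.
Each bipy is bidentate and must span two cis positions.
Only one geometric arrangement is possible; it has no improper symmetry element, so it exists as a pair of enantiomers (2 stereoisomers).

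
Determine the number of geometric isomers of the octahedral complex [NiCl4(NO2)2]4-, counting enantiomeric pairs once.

The distinct arrangements are (2 in all): NO2 trans; NO2 cis.

2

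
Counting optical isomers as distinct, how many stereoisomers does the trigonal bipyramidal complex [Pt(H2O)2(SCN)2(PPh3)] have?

In a trigonal bipyramid the two axial positions differ from the three equatorial ones.
Systematic enumeration (placing each ligand type in turn and discarding arrangements equivalent by rotation or reflection) gives 5 geometric isomers.
One of these lacks any improper symmetry element and so occurs as an enantiomeric pair, giving 5 + 1 = 6 stereoisomers in total.

6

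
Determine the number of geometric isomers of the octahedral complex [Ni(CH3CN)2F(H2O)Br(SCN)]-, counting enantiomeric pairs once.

9

The six octahedral sites form three mutually perpendicular trans pairs.
Placing the ligands in turn and identifying arrangements related by rotation or reflection leaves 9 distinct geometric isomers.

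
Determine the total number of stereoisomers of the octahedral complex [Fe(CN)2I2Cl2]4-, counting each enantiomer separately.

6

In an octahedral complex each vertex has one trans partner and four cis neighbours.
There are 5 geometric isomers: CN trans, I trans, Cl trans; CN trans, I cis, Cl cis; CN cis, I trans, Cl cis; CN cis, I cis, Cl cis (chiral); CN cis, I cis, Cl trans.
One of these lacks any improper symmetry element and so occurs as an enantiomeric pair, giving 5 + 1 = 6 stereoisomers in total.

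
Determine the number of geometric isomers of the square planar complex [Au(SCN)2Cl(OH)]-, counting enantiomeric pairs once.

In a square planar complex each vertex has one trans partner and two cis neighbours.
Systematic placement gives 2 geometric isomers: SCN cis; SCN trans.

2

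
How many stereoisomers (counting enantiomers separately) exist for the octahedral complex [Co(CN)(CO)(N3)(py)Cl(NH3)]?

30

An octahedron has six vertices in three trans pairs; every non-trans pair is cis.
Placing the ligands in turn and identifying arrangements related by rotation or reflection leaves 15 distinct geometric isomers.
Of these, 15 lack any improper symmetry element and so occur as enantiomeric pairs, giving 15 + 15 = 30 stereoisomers in total.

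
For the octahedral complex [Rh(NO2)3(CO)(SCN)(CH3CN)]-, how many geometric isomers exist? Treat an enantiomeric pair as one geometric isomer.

The six octahedral sites form three mutually perpendicular trans pairs.
There are 4 geometric isomers: NO2 mer (3 arrangements); NO2 fac (chiral).

4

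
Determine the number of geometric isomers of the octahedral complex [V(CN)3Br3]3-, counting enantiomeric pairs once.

2

In an octahedral complex each vertex has one trans partner and four cis neighbours.
There are 2 geometric isomers: CN mer; CN fac.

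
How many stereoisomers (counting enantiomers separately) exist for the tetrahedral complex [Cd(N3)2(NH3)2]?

All four vertices of a tetrahedron are equivalent and mutually adjacent, so cis/trans isomerism cannot arise.
Only one geometric arrangement is possible.

1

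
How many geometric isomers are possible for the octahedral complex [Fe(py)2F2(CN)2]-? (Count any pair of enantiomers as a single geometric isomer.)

The six octahedral sites form three mutually perpendicular trans pairs.
Working through the distinct placements yields 5 geometric isomers: py trans, F trans, CN trans; py cis, F cis, CN trans; py trans, F cis, CN cis; py cis, F cis, CN cis (chiral); py cis, F trans, CN cis.

5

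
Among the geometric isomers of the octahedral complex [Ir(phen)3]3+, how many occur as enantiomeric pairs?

1

Each phen is bidentate and must span two cis positions.
Only one geometric arrangement is possible; it has no improper symmetry element, so it exists as a pair of enantiomers (2 stereoisomers).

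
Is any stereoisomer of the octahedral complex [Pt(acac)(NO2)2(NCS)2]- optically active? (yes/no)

yes

Each acac is bidentate and must span two cis positions.
The distinct arrangements are (3 in all): NO2 cis, NCS trans; NO2 cis, NCS cis (chiral); NO2 trans, NCS cis.
One of these lacks any improper symmetry element and so occurs as an enantiomeric pair, giving 3 + 1 = 4 stereoisomers in total.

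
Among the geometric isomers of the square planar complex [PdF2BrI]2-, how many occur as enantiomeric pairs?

0

In a square planar complex each vertex has one trans partner and two cis neighbours.
Working through the distinct placements yields 2 geometric isomers: F cis; F trans.
Each arrangement has an internal mirror plane or centre of symmetry, so none is chiral.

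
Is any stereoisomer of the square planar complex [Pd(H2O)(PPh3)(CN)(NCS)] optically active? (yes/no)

A square has two trans pairs of vertices; adjacent vertices are cis.
There are 3 geometric isomers: (CN/NCS trans, H2O/PPh3 trans); (CN/PPh3 trans, H2O/NCS trans); (CN/H2O trans, NCS/PPh3 trans).
Each arrangement has an internal mirror plane or centre of symmetry, so none is chiral.

no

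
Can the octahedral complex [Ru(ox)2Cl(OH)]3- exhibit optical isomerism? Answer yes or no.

yes

The six octahedral sites form three mutually perpendicular trans pairs.
Each ox is bidentate and must span two cis positions.
There are 2 geometric isomers: Cl and OH mutually trans; Cl and OH mutually cis (chiral).
One of these lacks any improper symmetry element and so occurs as an enantiomeric pair, giving 2 + 1 = 3 stereoisomers in total.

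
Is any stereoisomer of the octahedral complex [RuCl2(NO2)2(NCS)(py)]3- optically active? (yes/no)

yes

An octahedron has six vertices in three trans pairs; every non-trans pair is cis.
Working through the distinct placements yields 6 geometric isomers: Cl trans, NO2 cis; Cl trans, NO2 trans; Cl cis, NO2 cis (3 arrangements, 2 chiral); Cl cis, NO2 trans.
Of these, 2 lack any improper symmetry element and so occur as enantiomeric pairs, giving 6 + 2 = 8 stereoisomers in total.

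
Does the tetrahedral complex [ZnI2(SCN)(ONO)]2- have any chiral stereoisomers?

no

All four vertices of a tetrahedron are equivalent and mutually adjacent, so cis/trans isomerism cannot arise.
Only one geometric arrangement is possible.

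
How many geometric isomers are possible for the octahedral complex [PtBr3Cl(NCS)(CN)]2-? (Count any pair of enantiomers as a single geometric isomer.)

There are 4 geometric isomers: Br mer (3 arrangements); Br fac (chiral).

4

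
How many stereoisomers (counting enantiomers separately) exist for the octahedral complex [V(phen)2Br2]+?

3

The six octahedral sites form three mutually perpendicular trans pairs.
Each phen is bidentate and must span two cis positions.
Working through the distinct placements yields 2 geometric isomers: Br trans; Br cis (chiral).
One of these lacks any improper symmetry element and so occurs as an enantiomeric pair, giving 2 + 1 = 3 stereoisomers in total.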